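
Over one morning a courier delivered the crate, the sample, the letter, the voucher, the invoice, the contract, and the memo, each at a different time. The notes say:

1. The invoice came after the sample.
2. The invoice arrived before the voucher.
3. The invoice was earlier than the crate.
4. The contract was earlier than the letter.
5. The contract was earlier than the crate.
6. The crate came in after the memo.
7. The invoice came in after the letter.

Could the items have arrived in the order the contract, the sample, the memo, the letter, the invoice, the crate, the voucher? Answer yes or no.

Check each stated constraint against the proposed order — e.g. the contract is ahead of the letter; the contract is ahead of the crate. Every pair is in the required order; nothing is violated.

yes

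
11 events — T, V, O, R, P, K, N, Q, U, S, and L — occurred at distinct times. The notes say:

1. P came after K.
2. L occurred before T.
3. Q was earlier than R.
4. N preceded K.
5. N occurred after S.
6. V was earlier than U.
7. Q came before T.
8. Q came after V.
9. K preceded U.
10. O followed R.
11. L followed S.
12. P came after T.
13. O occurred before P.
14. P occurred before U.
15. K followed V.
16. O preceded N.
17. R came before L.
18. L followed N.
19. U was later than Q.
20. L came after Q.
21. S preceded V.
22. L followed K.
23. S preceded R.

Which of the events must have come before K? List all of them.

N, O, Q, R, S, V

Directly stated before K: N and V.
O reaches K via O → N → K.
Q reaches K via Q → R → O → N → K.
R reaches K via R → O → N → K.
Likewise S reaches K by chaining the stated constraints.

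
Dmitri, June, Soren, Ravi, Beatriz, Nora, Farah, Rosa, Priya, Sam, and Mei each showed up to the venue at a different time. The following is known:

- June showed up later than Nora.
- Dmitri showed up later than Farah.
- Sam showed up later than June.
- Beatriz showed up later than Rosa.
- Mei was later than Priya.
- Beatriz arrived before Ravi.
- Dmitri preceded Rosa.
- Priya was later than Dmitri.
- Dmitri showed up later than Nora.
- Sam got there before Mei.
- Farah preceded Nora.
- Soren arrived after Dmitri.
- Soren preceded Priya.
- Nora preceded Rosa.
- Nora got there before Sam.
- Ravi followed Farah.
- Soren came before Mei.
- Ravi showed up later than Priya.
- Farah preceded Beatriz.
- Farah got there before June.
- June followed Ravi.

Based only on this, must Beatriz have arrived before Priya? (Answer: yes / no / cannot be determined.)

No chain of stated constraints runs from Beatriz to Priya, and none runs from Priya to Beatriz either.
So the relative order of Beatriz and Priya is not fixed by the given facts.

cannot be determined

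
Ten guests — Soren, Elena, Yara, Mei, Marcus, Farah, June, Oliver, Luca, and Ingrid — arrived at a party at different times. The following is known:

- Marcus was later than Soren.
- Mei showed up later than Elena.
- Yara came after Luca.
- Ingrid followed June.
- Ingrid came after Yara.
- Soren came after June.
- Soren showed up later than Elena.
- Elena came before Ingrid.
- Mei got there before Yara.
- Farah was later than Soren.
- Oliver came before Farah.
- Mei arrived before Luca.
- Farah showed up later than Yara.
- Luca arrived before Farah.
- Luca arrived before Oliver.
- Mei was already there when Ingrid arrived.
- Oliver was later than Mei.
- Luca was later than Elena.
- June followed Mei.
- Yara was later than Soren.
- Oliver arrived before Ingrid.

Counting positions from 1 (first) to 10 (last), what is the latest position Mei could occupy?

2

Mei must come before Farah, Ingrid, June, Luca, Marcus, Oliver, Soren, and Yara — 8 guests forced after them.
Everything else can be placed before Mei in some valid order, so Mei can sit as late as position 10 − 8 = 2.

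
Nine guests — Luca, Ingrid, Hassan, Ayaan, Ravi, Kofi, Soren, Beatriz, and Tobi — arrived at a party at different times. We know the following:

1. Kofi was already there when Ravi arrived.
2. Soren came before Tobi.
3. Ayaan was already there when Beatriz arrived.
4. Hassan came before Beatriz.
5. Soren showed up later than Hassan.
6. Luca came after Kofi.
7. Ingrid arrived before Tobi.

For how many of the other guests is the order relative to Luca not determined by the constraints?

7

Forced before Luca: Kofi.
That leaves Ayaan, Beatriz, Hassan, Ingrid, Ravi, Soren, and Tobi with no forced order relative to Luca — 7.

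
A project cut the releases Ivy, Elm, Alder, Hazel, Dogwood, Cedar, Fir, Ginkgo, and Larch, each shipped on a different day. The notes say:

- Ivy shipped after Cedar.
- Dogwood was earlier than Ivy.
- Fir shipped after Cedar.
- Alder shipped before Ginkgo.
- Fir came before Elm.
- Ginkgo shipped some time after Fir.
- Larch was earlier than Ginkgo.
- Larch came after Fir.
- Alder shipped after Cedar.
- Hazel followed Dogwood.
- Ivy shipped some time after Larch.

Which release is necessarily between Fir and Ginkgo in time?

Tracing the constraints gives Fir → Larch → Ginkgo, so Larch sits after Fir and before Ginkgo.
No other release is forced both after Fir and before Ginkgo.

Larch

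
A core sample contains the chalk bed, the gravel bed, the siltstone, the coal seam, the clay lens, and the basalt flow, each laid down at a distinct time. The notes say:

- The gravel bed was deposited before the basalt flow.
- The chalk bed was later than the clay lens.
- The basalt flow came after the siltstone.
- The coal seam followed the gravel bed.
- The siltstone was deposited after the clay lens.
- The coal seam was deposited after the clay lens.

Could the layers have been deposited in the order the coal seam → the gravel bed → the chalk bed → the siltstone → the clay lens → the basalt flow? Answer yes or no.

The constraints require the clay lens before the siltstone, but in the proposed sequence the siltstone appears ahead of the clay lens. That one violation is enough.

no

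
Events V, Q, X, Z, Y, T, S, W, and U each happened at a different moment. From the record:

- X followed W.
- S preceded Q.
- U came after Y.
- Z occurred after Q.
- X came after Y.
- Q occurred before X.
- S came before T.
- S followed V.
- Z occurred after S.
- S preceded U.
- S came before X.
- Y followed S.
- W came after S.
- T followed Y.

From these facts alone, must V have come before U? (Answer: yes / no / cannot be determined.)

yes

Chain the constraints: V → S → U. Each link is directly stated, so V comes before U.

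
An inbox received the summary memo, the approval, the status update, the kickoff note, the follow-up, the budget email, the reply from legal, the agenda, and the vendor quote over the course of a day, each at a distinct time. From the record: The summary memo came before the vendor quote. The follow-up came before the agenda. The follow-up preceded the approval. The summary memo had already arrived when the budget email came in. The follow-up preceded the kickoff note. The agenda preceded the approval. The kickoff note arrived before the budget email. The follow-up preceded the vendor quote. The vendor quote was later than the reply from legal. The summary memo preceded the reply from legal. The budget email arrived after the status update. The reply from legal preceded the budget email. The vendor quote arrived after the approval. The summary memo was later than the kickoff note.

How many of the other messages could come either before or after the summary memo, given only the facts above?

3

Forced before the summary memo: the follow-up and the kickoff note; forced after the summary memo: the budget email, the reply from legal, and the vendor quote.
That leaves the agenda, the approval, and the status update with no forced order relative to the summary memo — 3.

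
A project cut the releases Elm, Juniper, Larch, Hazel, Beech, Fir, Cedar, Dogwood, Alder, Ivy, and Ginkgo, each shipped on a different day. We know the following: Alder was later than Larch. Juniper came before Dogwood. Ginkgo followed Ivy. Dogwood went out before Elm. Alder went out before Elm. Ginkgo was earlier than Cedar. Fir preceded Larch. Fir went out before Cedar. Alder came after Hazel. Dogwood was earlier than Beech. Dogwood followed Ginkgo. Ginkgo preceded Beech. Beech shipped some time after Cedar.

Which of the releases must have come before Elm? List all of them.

Alder, Dogwood, Fir, Ginkgo, Hazel, Ivy, Juniper, Larch

Directly stated before Elm: Alder and Dogwood.
Fir reaches Elm via Fir → Larch → Alder → Elm.
Ginkgo reaches Elm via Ginkgo → Dogwood → Elm.
Hazel reaches Elm via Hazel → Alder → Elm.
Likewise Ivy, Juniper, and Larch each reach Elm by chaining the stated constraints.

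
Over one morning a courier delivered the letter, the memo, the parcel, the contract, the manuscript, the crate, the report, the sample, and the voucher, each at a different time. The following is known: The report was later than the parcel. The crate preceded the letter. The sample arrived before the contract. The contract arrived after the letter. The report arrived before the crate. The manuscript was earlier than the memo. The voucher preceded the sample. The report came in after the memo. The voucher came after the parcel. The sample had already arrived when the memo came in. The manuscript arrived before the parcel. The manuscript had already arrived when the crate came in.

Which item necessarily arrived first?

The manuscript has a chain of constraints placing it before every other item, so the manuscript must be first.

the manuscript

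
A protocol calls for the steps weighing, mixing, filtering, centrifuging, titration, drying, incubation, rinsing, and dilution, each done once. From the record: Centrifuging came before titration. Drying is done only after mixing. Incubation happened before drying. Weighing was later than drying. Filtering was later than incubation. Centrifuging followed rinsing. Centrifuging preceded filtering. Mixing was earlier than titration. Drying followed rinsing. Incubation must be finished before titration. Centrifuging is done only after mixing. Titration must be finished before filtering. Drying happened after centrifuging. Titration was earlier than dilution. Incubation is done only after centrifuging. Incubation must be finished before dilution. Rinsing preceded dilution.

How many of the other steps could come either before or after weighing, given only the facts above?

Forced before weighing: centrifuging, drying, incubation, mixing, and rinsing.
That leaves dilution, filtering, and titration with no forced order relative to weighing — 3.

3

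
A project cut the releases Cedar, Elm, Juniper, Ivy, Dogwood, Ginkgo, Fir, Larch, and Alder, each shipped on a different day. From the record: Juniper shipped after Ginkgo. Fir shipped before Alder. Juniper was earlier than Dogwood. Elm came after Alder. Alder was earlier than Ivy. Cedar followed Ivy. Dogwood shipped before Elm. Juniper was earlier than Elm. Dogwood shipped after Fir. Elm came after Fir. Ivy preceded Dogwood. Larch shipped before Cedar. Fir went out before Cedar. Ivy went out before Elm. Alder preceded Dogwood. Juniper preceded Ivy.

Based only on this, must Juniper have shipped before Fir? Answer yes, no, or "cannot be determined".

No chain of stated constraints runs from Juniper to Fir, and none runs from Fir to Juniper either.
So the relative order of Juniper and Fir is not fixed by the given facts.

cannot be determined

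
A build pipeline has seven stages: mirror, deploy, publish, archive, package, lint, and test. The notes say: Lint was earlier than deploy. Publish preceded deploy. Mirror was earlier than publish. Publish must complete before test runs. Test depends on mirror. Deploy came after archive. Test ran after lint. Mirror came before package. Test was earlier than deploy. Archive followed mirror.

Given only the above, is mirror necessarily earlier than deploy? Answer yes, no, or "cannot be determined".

Chain the constraints: mirror → publish → deploy. Each link is directly stated, so mirror comes before deploy.

yes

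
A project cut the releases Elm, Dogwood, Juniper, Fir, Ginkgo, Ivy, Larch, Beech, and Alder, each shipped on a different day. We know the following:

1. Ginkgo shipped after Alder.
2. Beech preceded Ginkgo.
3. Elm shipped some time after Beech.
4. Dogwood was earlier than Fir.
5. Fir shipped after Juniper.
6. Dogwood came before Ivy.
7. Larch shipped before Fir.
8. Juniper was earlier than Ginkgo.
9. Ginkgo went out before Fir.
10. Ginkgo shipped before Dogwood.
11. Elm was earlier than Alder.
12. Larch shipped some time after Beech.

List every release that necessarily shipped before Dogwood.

Directly stated before Dogwood: Ginkgo.
Alder reaches Dogwood via Alder → Ginkgo → Dogwood.
Beech reaches Dogwood via Beech → Ginkgo → Dogwood.
Elm reaches Dogwood via Elm → Alder → Ginkgo → Dogwood.
Likewise Juniper reaches Dogwood by chaining the stated constraints.

Alder, Beech, Elm, Ginkgo, Juniper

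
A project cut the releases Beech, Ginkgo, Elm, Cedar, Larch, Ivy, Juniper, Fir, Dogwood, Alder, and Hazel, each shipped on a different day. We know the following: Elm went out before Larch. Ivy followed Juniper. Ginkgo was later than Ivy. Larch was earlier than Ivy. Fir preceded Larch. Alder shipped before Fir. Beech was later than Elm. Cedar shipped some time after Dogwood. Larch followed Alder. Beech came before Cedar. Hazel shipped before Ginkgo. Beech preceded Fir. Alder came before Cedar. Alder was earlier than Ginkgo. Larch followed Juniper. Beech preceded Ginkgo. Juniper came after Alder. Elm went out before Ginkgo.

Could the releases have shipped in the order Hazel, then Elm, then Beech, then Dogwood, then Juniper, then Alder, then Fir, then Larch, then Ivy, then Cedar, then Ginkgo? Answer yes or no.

The constraints require Alder before Juniper, but in the proposed sequence Juniper appears ahead of Alder. That one violation is enough.

no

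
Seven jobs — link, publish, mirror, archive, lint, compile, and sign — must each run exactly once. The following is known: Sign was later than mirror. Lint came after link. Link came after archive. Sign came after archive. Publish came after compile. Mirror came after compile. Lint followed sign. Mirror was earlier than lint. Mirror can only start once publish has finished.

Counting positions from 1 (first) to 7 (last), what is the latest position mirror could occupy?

Mirror must come before lint and sign — 2 stages forced after it.
Everything else can be placed before mirror in some valid order, so mirror can sit as late as position 7 − 2 = 5.

5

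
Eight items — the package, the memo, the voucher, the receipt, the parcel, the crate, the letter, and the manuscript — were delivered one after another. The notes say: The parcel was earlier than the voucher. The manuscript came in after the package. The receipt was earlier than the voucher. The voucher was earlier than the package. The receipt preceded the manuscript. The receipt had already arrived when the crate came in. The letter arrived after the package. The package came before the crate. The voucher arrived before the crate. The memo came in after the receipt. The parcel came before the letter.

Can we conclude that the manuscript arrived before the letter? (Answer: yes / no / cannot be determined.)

No chain of stated constraints runs from the manuscript to the letter, and none runs from the letter to the manuscript either.
So the relative order of the manuscript and the letter is not fixed by the given facts.

cannot be determined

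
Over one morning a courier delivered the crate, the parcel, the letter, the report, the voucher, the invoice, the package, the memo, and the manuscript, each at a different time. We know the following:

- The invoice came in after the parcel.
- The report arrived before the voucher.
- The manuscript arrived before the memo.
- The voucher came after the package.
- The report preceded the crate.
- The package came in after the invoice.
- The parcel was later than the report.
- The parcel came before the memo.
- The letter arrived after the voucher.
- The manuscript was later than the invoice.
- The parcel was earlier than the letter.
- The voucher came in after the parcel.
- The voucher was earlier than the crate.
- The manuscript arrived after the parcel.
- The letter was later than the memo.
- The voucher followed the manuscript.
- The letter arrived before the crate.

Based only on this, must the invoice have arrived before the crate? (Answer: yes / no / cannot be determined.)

yes

Chain the constraints: the invoice → the package → the voucher → the crate. Each link is directly stated, so the invoice comes before the crate.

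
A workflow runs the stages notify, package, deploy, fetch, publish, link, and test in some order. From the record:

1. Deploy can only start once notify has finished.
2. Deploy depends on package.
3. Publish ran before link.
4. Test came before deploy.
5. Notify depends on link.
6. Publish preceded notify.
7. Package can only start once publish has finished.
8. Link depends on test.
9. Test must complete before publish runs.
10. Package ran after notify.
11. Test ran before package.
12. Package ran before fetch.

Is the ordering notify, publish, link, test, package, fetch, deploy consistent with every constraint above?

no

The constraints require test before publish, but in the proposed sequence publish appears ahead of test. That one violation is enough.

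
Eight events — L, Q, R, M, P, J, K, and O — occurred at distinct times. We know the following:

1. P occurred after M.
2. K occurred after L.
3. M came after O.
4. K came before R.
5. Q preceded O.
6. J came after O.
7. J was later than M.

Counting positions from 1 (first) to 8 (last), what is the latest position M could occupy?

M must come before J and P — 2 events forced after it.
Everything else can be placed before M in some valid order, so M can sit as late as position 8 − 2 = 6.

6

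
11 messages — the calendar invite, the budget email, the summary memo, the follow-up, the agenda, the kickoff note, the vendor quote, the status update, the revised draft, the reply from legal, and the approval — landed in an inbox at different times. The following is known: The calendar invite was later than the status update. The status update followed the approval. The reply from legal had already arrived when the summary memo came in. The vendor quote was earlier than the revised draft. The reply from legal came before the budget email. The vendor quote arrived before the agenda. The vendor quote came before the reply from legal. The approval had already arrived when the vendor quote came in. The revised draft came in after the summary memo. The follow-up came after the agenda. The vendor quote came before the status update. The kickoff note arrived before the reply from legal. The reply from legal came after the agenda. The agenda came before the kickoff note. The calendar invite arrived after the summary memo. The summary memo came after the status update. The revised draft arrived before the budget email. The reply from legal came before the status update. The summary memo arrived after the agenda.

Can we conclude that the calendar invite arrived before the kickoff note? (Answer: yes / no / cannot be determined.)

no

Tracing the constraints gives the kickoff note → the reply from legal → the status update → the calendar invite, so the kickoff note must come before the calendar invite.
That means the calendar invite cannot be before the kickoff note.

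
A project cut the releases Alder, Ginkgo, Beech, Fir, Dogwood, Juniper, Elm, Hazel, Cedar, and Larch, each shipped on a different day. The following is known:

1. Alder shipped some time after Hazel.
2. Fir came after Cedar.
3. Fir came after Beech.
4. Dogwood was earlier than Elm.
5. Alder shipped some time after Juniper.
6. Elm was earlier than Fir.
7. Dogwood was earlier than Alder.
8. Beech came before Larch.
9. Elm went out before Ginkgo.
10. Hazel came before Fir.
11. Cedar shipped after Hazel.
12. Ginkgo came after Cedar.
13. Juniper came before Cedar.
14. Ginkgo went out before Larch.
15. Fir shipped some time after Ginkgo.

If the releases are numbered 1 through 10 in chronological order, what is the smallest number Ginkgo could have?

6

Cedar, Dogwood, Elm, Hazel, and Juniper must all come before Ginkgo — 5 forced predecessors.
Nothing else is forced ahead of Ginkgo, so its earliest slot is position 5 + 1 = 6.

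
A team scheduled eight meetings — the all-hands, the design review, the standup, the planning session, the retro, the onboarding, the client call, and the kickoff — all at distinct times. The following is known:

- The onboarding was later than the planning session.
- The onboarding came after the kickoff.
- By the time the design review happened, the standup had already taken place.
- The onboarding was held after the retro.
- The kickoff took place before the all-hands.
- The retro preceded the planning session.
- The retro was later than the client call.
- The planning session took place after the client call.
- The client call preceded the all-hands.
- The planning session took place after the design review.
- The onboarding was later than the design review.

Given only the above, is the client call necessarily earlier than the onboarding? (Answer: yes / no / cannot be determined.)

yes

Chain the constraints: the client call → the retro → the onboarding. Each link is directly stated, so the client call comes before the onboarding.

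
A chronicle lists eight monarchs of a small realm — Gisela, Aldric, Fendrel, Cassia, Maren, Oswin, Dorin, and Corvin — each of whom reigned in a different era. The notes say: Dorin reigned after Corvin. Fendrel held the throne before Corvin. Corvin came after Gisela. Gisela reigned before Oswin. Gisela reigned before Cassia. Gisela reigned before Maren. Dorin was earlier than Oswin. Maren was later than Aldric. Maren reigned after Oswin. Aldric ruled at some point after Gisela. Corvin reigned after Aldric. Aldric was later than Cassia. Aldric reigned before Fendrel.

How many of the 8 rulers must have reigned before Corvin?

4

Directly stated before Corvin: Aldric, Fendrel, and Gisela.
Cassia reaches Corvin via Cassia → Aldric → Corvin.
That's Aldric, Cassia, Fendrel, and Gisela — 4 in all.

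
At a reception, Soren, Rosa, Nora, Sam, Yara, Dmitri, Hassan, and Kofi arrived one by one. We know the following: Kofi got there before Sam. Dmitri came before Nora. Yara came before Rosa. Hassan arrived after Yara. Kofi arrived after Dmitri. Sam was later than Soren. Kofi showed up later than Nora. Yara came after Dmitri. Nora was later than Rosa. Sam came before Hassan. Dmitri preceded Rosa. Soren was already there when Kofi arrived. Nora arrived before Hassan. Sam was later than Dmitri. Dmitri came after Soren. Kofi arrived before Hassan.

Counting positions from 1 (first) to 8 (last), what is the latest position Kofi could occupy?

6

Kofi must come before Hassan and Sam — 2 guests forced after them.
Everything else can be placed before Kofi in some valid order, so Kofi can sit as late as position 8 − 2 = 6.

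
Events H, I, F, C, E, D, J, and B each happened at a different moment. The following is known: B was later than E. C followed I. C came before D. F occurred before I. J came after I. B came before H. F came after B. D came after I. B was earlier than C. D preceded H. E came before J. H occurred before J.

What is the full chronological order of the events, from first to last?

E, B, F, I, C, D, H, J

The constraints fix every adjacent pair, so only one ordering works:
E → B → F → I → C → D → H → J.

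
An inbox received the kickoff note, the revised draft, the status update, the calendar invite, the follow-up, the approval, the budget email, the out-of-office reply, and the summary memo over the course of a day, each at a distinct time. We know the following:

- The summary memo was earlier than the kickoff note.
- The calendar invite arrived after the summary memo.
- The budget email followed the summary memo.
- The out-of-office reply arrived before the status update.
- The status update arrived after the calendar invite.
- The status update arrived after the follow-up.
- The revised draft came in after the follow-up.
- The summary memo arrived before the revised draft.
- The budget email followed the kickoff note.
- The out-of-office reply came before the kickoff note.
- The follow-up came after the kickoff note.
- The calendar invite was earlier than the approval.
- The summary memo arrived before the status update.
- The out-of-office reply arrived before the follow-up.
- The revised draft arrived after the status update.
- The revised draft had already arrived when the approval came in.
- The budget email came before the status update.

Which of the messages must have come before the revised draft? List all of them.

the budget email, the calendar invite, the follow-up, the kickoff note, the out-of-office reply, the status update, the summary memo

Directly stated before the revised draft: the follow-up, the status update, and the summary memo.
The budget email reaches the revised draft via the budget email → the status update → the revised draft.
The calendar invite reaches the revised draft via the calendar invite → the status update → the revised draft.
The kickoff note reaches the revised draft via the kickoff note → the follow-up → the revised draft.
Likewise the out-of-office reply reaches the revised draft by chaining the stated constraints.
No chain forces the approval ahead of the revised draft.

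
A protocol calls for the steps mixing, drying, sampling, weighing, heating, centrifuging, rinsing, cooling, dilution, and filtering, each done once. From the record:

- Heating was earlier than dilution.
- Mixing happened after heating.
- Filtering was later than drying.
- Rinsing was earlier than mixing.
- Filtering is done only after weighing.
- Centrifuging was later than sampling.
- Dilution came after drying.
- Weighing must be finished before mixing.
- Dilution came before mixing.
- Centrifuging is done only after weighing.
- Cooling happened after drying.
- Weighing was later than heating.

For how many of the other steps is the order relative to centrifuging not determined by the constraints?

6

Forced before centrifuging: heating, sampling, and weighing.
That leaves cooling, dilution, drying, filtering, mixing, and rinsing with no forced order relative to centrifuging — 6.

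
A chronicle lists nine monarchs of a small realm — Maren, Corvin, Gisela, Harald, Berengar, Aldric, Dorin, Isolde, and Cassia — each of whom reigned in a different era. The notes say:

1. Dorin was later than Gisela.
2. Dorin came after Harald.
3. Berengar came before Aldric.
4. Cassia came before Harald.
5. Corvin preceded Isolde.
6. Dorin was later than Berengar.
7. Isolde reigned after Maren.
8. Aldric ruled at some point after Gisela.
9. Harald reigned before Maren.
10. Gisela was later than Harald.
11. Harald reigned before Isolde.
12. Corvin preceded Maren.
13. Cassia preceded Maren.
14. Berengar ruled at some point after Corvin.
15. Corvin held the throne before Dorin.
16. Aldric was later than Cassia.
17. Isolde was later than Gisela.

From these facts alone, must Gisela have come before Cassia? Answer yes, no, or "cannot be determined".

no

Tracing the constraints gives Cassia → Harald → Gisela, so Cassia must come before Gisela.
That means Gisela cannot be before Cassia.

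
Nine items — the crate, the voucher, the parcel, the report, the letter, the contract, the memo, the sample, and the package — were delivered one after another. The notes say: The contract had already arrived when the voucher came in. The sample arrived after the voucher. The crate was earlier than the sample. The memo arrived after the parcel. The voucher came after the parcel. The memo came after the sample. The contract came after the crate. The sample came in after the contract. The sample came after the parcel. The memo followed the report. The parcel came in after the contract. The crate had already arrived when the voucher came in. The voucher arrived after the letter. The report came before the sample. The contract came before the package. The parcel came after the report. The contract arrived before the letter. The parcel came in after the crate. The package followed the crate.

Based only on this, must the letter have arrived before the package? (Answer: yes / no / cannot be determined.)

cannot be determined

No chain of stated constraints runs from the letter to the package, and none runs from the package to the letter either.
So the relative order of the letter and the package is not fixed by the given facts.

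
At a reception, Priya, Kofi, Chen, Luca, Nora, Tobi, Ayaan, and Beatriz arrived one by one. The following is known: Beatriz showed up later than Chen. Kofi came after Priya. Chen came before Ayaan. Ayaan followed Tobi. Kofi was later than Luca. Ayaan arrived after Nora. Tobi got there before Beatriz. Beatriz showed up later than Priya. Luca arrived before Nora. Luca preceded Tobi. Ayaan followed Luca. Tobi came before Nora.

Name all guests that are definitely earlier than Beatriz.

Directly stated before Beatriz: Chen, Priya, and Tobi.
Luca reaches Beatriz via Luca → Tobi → Beatriz.
No chain forces Nora (or any of the others) ahead of Beatriz.

Chen, Luca, Priya, Tobi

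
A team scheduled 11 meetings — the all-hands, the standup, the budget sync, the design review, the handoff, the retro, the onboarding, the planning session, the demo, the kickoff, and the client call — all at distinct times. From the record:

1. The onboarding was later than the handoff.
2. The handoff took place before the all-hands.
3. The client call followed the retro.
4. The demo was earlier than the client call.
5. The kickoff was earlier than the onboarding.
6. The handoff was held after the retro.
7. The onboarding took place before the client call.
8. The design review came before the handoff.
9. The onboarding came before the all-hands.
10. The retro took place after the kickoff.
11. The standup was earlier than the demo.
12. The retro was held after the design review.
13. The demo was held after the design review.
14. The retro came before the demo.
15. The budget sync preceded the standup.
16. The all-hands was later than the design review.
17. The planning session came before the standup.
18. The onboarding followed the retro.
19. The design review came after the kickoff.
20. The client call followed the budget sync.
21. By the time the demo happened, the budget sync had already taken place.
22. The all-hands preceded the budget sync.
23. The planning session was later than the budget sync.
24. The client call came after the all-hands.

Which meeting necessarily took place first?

the kickoff

The kickoff has a chain of constraints placing it before every other meeting, so the kickoff must be first.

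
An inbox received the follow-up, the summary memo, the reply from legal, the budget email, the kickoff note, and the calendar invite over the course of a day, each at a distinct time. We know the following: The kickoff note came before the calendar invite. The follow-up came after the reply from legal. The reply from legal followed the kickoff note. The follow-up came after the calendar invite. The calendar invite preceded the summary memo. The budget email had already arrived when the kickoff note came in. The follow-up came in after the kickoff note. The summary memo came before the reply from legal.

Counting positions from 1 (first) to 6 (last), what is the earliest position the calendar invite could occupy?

3

The budget email and the kickoff note must both come before the calendar invite — 2 forced predecessors.
Nothing else is forced ahead of the calendar invite, so its earliest slot is position 2 + 1 = 3.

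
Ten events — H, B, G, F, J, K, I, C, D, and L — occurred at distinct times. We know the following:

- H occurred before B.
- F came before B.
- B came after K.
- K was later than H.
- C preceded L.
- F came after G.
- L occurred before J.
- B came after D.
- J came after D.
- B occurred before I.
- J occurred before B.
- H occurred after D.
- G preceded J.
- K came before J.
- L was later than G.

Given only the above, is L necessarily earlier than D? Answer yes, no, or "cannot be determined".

No chain of stated constraints runs from L to D, and none runs from D to L either.
So the relative order of L and D is not fixed by the given facts.

cannot be determined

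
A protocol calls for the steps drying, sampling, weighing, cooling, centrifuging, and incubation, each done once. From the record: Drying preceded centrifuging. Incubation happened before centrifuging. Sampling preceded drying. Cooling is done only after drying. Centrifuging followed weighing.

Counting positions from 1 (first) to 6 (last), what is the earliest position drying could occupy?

Sampling must come before drying — 1 forced predecessor.
Nothing else is forced ahead of drying, so its earliest slot is position 1 + 1 = 2.

2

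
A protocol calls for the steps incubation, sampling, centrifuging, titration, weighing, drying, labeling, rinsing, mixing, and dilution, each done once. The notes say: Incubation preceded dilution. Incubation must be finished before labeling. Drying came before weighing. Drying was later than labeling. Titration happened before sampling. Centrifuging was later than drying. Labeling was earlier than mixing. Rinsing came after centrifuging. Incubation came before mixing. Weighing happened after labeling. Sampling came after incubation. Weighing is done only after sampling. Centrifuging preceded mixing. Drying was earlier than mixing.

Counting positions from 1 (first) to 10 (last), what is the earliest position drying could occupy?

Incubation and labeling must both come before drying — 2 forced predecessors.
Nothing else is forced ahead of drying, so its earliest slot is position 2 + 1 = 3.

3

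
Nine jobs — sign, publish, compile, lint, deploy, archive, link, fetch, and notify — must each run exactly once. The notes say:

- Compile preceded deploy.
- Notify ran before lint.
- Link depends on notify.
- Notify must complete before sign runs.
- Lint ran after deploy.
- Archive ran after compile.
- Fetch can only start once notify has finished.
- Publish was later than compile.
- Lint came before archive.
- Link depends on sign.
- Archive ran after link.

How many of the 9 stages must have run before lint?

3

Directly stated before lint: deploy and notify.
Compile reaches lint via compile → deploy → lint.
That's compile, deploy, and notify — 3 in all.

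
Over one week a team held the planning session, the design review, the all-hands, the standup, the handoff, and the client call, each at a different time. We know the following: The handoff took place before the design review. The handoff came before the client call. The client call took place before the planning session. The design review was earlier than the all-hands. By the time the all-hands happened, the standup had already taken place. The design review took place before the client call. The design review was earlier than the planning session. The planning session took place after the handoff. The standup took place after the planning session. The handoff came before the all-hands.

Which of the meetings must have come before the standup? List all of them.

Directly stated before the standup: the planning session.
The client call reaches the standup via the client call → the planning session → the standup.
The design review reaches the standup via the design review → the planning session → the standup.
The handoff reaches the standup via the handoff → the planning session → the standup.
No chain forces the all-hands ahead of the standup.

the client call, the design review, the handoff, the planning session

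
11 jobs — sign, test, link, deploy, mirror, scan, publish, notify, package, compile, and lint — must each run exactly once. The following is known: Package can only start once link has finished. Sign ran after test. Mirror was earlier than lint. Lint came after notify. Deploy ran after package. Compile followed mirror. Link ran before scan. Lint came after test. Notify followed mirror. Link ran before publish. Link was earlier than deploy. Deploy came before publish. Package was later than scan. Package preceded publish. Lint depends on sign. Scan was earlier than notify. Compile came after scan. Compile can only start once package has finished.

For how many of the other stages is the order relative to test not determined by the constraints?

Forced after test: lint and sign.
That leaves compile, deploy, link, mirror, notify, package, publish, and scan with no forced order relative to test — 8.

8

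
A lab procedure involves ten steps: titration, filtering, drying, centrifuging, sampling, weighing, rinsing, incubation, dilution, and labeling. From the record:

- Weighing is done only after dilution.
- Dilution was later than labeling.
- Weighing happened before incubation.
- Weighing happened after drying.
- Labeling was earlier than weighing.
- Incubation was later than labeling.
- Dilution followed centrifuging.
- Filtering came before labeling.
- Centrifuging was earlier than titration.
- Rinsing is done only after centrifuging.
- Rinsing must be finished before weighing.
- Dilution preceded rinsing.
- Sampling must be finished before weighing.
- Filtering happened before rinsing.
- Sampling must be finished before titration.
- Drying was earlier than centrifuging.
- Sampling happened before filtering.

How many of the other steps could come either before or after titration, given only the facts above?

6

Forced before titration: centrifuging, drying, and sampling.
That leaves dilution, filtering, incubation, labeling, rinsing, and weighing with no forced order relative to titration — 6.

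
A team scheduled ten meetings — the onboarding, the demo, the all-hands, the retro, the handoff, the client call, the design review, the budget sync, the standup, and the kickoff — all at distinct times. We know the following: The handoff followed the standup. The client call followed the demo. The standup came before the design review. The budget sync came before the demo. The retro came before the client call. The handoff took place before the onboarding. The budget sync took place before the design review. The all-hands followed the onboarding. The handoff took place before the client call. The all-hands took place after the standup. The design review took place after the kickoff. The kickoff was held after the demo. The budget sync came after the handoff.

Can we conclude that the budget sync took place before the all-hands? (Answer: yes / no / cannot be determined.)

No chain of stated constraints runs from the budget sync to the all-hands, and none runs from the all-hands to the budget sync either.
So the relative order of the budget sync and the all-hands is not fixed by the given facts.

cannot be determined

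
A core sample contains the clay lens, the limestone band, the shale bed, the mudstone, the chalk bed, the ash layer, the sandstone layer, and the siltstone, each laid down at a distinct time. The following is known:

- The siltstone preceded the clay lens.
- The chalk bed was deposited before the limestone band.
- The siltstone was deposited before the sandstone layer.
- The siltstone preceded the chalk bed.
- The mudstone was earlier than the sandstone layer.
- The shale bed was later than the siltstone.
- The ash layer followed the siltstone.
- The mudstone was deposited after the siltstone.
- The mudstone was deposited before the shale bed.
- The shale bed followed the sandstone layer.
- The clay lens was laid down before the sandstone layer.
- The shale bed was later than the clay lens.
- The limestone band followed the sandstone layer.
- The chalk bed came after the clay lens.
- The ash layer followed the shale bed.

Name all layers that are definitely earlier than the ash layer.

the clay lens, the mudstone, the sandstone layer, the shale bed, the siltstone

Directly stated before the ash layer: the shale bed and the siltstone.
The clay lens reaches the ash layer via the clay lens → the shale bed → the ash layer.
The mudstone reaches the ash layer via the mudstone → the shale bed → the ash layer.
The sandstone layer reaches the ash layer via the sandstone layer → the shale bed → the ash layer.
No chain forces the chalk bed (or any of the others) ahead of the ash layer.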